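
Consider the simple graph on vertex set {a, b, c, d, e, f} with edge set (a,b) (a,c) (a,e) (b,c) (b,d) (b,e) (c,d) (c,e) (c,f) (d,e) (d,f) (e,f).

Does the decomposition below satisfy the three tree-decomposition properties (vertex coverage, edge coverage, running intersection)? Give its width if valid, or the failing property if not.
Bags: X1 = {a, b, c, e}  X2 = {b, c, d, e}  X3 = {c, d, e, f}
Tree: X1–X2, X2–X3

Yes; width 3.

Every vertex of G appears in some bag (union = {a, b, c, d, e, f}); every edge is covered by a bag; and for each vertex v the set of bags containing v is connected in the bag tree. The decomposition is therefore valid. The largest bag has 4 vertices, so the width is 3.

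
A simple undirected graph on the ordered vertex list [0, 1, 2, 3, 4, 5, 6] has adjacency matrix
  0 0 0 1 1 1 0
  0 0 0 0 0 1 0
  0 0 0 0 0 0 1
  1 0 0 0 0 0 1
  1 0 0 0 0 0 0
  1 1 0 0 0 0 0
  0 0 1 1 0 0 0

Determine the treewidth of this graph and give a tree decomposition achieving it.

Each bag holds 2 vertices, so the decomposition has width 1, which upper-bounds the treewidth. Any graph with an edge has treewidth ≥ 1, and G has the edge 3–6. Therefore the treewidth is 1.

Treewidth 1.
One optimal decomposition is:
Bags: B1 = {3, 6}  B2 = {2, 6}  B3 = {0, 3}  B4 = {0, 4}  B5 = {0, 5}  B6 = {1, 5}
Tree: B1–B2, B1–B3, B3–B4, B4–B5, B5–B6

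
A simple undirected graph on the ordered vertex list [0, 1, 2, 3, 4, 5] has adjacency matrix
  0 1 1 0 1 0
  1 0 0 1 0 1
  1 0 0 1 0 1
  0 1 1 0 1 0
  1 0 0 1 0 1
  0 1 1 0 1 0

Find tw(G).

3

A width-3 tree decomposition is:
Bags: B1 = {0, 3, 4, 5}  B2 = {0, 2, 3, 5}  B3 = {0, 1, 3, 5}
Tree: B1–B2, B2–B3
The largest bag has 4 vertices, giving width 3; this decomposition certifies tw(G) ≤ 3. For the lower bound: the 4 vertex sets {0,4}, {2,5}, {3}, {1} are disjoint, each induces a connected subgraph, and every pair is joined by at least one edge of G. Contracting each set to a single vertex therefore yields K_{4} as a minor, and since treewidth is minor-monotone, tw(G) ≥ tw(K_{4}) = 3. The upper and lower bounds meet at 3, so that is the treewidth.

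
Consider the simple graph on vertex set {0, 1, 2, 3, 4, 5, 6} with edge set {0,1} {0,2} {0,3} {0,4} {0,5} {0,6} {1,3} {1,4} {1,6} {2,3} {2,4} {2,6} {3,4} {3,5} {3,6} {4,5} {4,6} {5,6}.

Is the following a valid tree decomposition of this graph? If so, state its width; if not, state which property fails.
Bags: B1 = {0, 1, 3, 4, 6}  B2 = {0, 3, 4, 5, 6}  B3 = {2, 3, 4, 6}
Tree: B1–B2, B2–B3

A tree decomposition must satisfy three properties: every vertex lies in some bag; for every edge, both endpoints lie together in some bag; and for every vertex, the bags containing it form a connected subtree. Here edge (0,2) lies in no bag, so the decomposition is invalid.

No — edge (0,2) lies in no bag.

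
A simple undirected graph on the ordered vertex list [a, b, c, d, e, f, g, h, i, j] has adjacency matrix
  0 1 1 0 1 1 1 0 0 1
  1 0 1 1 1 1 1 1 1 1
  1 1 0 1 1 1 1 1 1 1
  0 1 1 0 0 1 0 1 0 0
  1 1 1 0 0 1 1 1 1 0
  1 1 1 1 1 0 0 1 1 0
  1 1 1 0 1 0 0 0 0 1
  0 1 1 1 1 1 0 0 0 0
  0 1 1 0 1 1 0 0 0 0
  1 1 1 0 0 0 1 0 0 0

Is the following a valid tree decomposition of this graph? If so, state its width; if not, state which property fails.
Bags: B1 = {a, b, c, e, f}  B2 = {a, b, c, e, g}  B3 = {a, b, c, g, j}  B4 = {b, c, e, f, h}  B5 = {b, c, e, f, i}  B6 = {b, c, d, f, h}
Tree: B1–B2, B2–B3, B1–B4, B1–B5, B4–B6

Every vertex of G appears in some bag (union = {a, b, c, d, e, f, g, h, i, j}); every edge is covered by a bag; and for each vertex v the set of bags containing v is connected in the bag tree. The decomposition is therefore valid. The largest bag has 5 vertices, so the width is 4.

Yes; width 4.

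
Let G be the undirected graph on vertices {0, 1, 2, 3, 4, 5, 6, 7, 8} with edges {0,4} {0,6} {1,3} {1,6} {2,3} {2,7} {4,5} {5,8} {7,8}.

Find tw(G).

A width-2 tree decomposition is:
Bags: B1 = {1, 3, 6}  B2 = {2, 3, 6}  B3 = {2, 6, 7}  B4 = {6, 7, 8}  B5 = {5, 6, 8}  B6 = {4, 5, 6}  B7 = {0, 4, 6}
Tree: B1–B2, B2–B3, B3–B4, B4–B5, B5–B6, B6–B7
Each bag holds 3 vertices, so the decomposition has width 2, which upper-bounds the treewidth. The edges 6–1–3–2–7–8–5–4–0–6 form a cycle, so G is not a tree and its treewidth is at least 2. The upper and lower bounds meet at 2, so that is the treewidth.

2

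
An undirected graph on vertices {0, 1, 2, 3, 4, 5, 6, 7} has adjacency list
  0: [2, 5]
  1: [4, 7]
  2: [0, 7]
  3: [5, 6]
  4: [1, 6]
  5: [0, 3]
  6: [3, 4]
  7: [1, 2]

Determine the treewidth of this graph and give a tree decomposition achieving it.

Treewidth 2.
One optimal decomposition is:
Bags: B1 = {3, 5, 6}  B2 = {4, 5, 6}  B3 = {1, 4, 5}  B4 = {1, 5, 7}  B5 = {2, 5, 7}  B6 = {0, 2, 5}
Tree: B1–B2, B2–B3, B3–B4, B4–B5, B5–B6

The largest bag has 3 vertices, giving width 2; this decomposition certifies tw(G) ≤ 2. Since 5–3–6–4–1–7–2–0–5 is a cycle in G, G is not acyclic. Forests are exactly the graphs of treewidth ≤ 1, so tw(G) ≥ 2. Therefore the treewidth is 2.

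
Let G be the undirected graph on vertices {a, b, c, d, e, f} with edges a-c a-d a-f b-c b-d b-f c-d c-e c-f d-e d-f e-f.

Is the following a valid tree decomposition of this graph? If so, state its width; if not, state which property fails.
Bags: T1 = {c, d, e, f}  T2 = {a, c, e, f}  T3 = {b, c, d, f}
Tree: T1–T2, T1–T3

A tree decomposition must satisfy three properties: every vertex lies in some bag; for every edge, both endpoints lie together in some bag; and for every vertex, the bags containing it form a connected subtree. Here edge (d,a) lies in no bag, so the decomposition is invalid.

No — edge (d,a) lies in no bag.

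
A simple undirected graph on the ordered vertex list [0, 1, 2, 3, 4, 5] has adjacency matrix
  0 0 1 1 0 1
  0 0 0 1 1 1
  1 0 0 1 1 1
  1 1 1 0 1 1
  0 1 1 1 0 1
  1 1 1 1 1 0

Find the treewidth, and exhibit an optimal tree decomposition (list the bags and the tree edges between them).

The largest bag has 4 vertices, giving width 3; this decomposition certifies tw(G) ≤ 3. On the other hand G contains the 4-clique {1, 3, 4, 5}. A clique must lie in a single bag of any decomposition, so no decomposition can have width below 3. Therefore the treewidth is 3.

Treewidth 3.
One optimal decomposition is:
Bags: B1 = {2, 3, 4, 5}  B2 = {0, 2, 3, 5}  B3 = {1, 3, 4, 5}
Tree: B1–B2, B1–B3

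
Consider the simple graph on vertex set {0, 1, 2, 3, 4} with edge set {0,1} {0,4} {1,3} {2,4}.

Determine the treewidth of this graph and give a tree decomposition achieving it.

Treewidth 1.
Bags: B1 = {2, 4}  B2 = {0, 4}  B3 = {0, 1}  B4 = {1, 3}
Tree: B1–B2, B2–B3, B3–B4

The largest bag has 2 vertices, giving width 1; this decomposition certifies tw(G) ≤ 1. G has an edge, so its treewidth is at least 1. Therefore the treewidth is 1.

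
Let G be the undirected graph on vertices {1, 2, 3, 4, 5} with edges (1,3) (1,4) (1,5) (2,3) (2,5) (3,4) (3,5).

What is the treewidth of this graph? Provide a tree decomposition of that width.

The largest bag has 3 vertices, giving width 2; this decomposition certifies tw(G) ≤ 2. On the other hand G contains the 3-clique {1, 3, 4}. A clique must lie in a single bag of any decomposition, so no decomposition can have width below 2. Combining the bounds, tw(G) = 2.

Treewidth 2.
Bags: B1 = {1, 3, 4}  B2 = {1, 3, 5}  B3 = {2, 3, 5}
Tree: B1–B2, B2–B3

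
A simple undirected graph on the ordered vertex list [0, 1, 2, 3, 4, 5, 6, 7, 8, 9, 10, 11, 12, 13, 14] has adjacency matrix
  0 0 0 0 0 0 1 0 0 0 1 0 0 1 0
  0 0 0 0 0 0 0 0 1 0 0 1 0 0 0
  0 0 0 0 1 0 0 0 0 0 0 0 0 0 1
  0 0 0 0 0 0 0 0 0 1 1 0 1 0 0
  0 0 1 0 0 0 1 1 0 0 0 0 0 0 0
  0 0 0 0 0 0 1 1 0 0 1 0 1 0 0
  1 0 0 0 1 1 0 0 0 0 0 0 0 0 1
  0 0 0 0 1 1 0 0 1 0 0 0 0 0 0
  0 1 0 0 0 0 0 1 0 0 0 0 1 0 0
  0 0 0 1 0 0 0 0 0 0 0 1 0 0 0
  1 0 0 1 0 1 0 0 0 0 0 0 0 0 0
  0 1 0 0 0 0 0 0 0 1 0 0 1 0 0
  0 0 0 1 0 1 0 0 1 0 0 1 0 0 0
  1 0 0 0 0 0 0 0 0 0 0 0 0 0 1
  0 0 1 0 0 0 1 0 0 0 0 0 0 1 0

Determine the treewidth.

A width-3 tree decomposition is:
Bags: B1 = {1, 8, 9, 11}  B2 = {8, 9, 11, 12}  B3 = {3, 8, 9, 12}  B4 = {3, 7, 8, 12}  B5 = {3, 5, 7, 12}  B6 = {3, 5, 7, 10}  B7 = {4, 5, 7, 10}  B8 = {4, 5, 6, 10}  B9 = {0, 4, 6, 10}  B10 = {0, 2, 4, 6}  B11 = {0, 2, 6, 14}  B12 = {0, 2, 13, 14}
Tree: B1–B2, B2–B3, B3–B4, B4–B5, B5–B6, B6–B7, B7–B8, B8–B9, B9–B10, B10–B11, B11–B12
Each bag holds 4 vertices, so the decomposition has width 3, which upper-bounds the treewidth. For the lower bound: the 4 vertex sets {1,9,11}, {8}, {12}, {3,5,7,10} are disjoint, each induces a connected subgraph, and every pair is joined by at least one edge of G. Contracting each set to a single vertex therefore yields K_{4} as a minor, and since treewidth is minor-monotone, tw(G) ≥ tw(K_{4}) = 3. The upper and lower bounds meet at 3, so that is the treewidth.

3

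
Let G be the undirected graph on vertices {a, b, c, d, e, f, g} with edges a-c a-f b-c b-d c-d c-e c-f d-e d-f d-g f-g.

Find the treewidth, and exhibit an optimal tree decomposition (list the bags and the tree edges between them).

The largest bag has 3 vertices, giving width 2; this decomposition certifies tw(G) ≤ 2. For the lower bound, the 3 vertices {d, f, g} are pairwise adjacent, and any tree decomposition puts a clique entirely inside one bag — forcing width ≥ 2. The upper and lower bounds meet at 2, so that is the treewidth.

Treewidth 2.
One such decomposition:
Bags: B1 = {d, f, g}  B2 = {c, d, f}  B3 = {c, d, e}  B4 = {b, c, d}  B5 = {a, c, f}
Tree: B1–B2, B2–B3, B2–B4, B2–B5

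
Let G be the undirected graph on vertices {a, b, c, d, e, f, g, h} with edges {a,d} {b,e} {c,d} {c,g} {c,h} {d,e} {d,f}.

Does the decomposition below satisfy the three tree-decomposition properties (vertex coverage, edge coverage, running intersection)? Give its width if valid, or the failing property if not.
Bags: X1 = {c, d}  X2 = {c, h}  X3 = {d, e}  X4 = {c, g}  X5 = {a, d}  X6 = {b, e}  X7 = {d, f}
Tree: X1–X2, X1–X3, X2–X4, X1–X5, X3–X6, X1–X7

Every vertex of G appears in some bag (union = {a, b, c, d, e, f, g, h}); every edge is covered by a bag; and for each vertex v the set of bags containing v is connected in the bag tree. The decomposition is therefore valid. The largest bag has 2 vertices, so the width is 1.

Yes; width 1.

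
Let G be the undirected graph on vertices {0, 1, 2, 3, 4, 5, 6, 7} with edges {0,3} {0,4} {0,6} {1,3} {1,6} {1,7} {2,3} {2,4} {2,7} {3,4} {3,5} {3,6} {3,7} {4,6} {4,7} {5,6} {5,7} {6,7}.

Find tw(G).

3

A width-3 tree decomposition is:
Bags: B1 = {3, 4, 6, 7}  B2 = {1, 3, 6, 7}  B3 = {3, 5, 6, 7}  B4 = {0, 3, 4, 6}  B5 = {2, 3, 4, 7}
Tree: B1–B2, B1–B3, B1–B4, B1–B5
The largest bag has 4 vertices, giving width 3; this decomposition certifies tw(G) ≤ 3. Conversely, {2, 3, 4, 7} is a clique of size 4, and the vertices of any clique must share a bag in every tree decomposition; so some bag has ≥ 4 vertices and tw(G) ≥ 3. Hence tw(G) = 3 exactly.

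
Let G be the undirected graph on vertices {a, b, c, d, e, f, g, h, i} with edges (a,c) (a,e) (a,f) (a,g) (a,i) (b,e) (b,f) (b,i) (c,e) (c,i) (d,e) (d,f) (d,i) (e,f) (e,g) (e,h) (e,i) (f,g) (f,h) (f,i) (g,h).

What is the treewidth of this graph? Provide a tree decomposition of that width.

The largest bag has 4 vertices, giving width 3; this decomposition certifies tw(G) ≤ 3. Conversely, {a, c, e, i} is a clique of size 4, and the vertices of any clique must share a bag in every tree decomposition; so some bag has ≥ 4 vertices and tw(G) ≥ 3. Combining the bounds, tw(G) = 3.

Treewidth 3.
One such decomposition:
Bags: B1 = {d, e, f, i}  B2 = {a, e, f, i}  B3 = {b, e, f, i}  B4 = {a, e, f, g}  B5 = {a, c, e, i}  B6 = {e, f, g, h}
Tree: B1–B2, B2–B3, B2–B4, B2–B5, B4–B6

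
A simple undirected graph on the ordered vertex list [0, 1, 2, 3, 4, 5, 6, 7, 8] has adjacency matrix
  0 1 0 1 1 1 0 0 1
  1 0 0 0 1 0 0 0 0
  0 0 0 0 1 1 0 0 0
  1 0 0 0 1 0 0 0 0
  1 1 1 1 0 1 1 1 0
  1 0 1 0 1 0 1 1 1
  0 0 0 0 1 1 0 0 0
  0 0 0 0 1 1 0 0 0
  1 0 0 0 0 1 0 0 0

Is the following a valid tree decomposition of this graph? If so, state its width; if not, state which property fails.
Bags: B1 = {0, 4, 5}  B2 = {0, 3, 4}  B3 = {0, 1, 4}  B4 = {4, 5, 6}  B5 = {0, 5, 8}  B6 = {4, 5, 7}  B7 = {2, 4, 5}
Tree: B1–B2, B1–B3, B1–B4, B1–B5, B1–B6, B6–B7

Yes; width 2.

Every vertex of G appears in some bag (union = {0, 1, 2, 3, 4, 5, 6, 7, 8}); every edge is covered by a bag; and for each vertex v the set of bags containing v is connected in the bag tree. The decomposition is therefore valid. The largest bag has 3 vertices, so the width is 2.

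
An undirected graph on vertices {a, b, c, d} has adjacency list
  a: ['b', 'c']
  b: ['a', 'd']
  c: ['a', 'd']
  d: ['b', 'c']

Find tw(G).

2

A width-2 tree decomposition is:
Bags: B1 = {a, b, c}  B2 = {b, c, d}
Tree: B1–B2
The largest bag has 3 vertices, giving width 2; this decomposition certifies tw(G) ≤ 2. Since b–a–c–d–b is a cycle in G, G is not acyclic. Forests are exactly the graphs of treewidth ≤ 1, so tw(G) ≥ 2. Hence tw(G) = 2 exactly.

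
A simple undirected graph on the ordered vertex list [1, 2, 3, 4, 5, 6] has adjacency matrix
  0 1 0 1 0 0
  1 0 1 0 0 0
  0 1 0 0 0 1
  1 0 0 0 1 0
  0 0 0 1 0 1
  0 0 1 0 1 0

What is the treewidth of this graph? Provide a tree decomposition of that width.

The largest bag has 3 vertices, giving width 2; this decomposition certifies tw(G) ≤ 2. For the lower bound, G contains the cycle 6–5–4–1–2–3–6, so G is not a forest; only forests have treewidth ≤ 1, hence tw(G) ≥ 2. Therefore the treewidth is 2.

Treewidth 2.
One optimal decomposition is:
Bags: B1 = {4, 5, 6}  B2 = {1, 4, 6}  B3 = {1, 2, 6}  B4 = {2, 3, 6}
Tree: B1–B2, B2–B3, B3–B4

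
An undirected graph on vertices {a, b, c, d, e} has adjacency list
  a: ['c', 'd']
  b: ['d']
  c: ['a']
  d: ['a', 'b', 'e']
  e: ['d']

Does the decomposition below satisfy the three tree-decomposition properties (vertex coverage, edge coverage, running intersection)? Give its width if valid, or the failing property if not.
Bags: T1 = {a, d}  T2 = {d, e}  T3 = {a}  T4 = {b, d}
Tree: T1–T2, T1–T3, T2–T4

No — vertex c appears in no bag.

A tree decomposition must satisfy three properties: every vertex lies in some bag; for every edge, both endpoints lie together in some bag; and for every vertex, the bags containing it form a connected subtree. Here vertex c appears in no bag, so the decomposition is invalid.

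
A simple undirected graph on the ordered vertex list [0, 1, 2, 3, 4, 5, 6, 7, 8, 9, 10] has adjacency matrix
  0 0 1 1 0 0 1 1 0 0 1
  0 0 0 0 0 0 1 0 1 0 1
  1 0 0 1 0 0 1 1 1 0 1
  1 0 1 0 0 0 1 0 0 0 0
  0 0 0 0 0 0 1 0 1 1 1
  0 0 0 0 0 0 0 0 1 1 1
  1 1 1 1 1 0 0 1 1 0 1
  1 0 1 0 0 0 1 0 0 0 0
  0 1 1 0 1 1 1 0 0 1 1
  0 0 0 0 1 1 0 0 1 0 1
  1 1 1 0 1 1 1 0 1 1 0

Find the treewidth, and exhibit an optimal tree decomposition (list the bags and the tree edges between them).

Each bag holds 4 vertices, so the decomposition has width 3, which upper-bounds the treewidth. On the other hand G contains the 4-clique {4, 8, 9, 10}. A clique must lie in a single bag of any decomposition, so no decomposition can have width below 3. Therefore the treewidth is 3.

Treewidth 3.
One optimal decomposition is:
Bags: B1 = {0, 2, 6, 7}  B2 = {0, 2, 6, 10}  B3 = {2, 6, 8, 10}  B4 = {0, 2, 3, 6}  B5 = {4, 6, 8, 10}  B6 = {4, 8, 9, 10}  B7 = {5, 8, 9, 10}  B8 = {1, 6, 8, 10}
Tree: B1–B2, B2–B3, B2–B4, B3–B5, B5–B6, B6–B7, B5–B8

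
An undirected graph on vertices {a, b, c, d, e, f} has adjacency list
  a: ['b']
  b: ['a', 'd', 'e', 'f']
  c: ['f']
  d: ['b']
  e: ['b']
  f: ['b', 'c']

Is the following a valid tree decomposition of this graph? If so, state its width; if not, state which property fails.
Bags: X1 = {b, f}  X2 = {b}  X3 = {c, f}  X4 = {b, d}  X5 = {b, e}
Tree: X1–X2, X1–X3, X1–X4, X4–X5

A tree decomposition must satisfy three properties: every vertex lies in some bag; for every edge, both endpoints lie together in some bag; and for every vertex, the bags containing it form a connected subtree. Here vertex a appears in no bag, so the decomposition is invalid.

No — vertex a appears in no bag.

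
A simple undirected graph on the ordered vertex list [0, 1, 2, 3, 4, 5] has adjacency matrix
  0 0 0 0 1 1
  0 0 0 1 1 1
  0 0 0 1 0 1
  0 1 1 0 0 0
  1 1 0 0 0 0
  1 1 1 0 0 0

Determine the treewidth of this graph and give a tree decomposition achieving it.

The largest bag has 3 vertices, giving width 2; this decomposition certifies tw(G) ≤ 2. For the lower bound, G contains the cycle 0–4–1–5–0, so G is not a forest; only forests have treewidth ≤ 1, hence tw(G) ≥ 2. Hence tw(G) = 2 exactly.

Treewidth 2.
Bags: B1 = {0, 4, 5}  B2 = {1, 4, 5}  B3 = {1, 2, 5}  B4 = {1, 2, 3}
Tree: B1–B2, B2–B3, B3–B4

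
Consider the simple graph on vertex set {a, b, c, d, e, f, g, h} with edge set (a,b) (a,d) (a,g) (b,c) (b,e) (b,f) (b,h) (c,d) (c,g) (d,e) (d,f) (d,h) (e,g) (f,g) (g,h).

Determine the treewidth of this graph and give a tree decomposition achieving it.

Treewidth 3.
One such decomposition:
Bags: B1 = {b, c, d, g}  B2 = {b, d, e, g}  B3 = {b, d, f, g}  B4 = {a, b, d, g}  B5 = {b, d, g, h}
Tree: B1–B2, B2–B3, B3–B4, B4–B5

Every bag has size at most 4, so the width is 4 − 1 = 3 and tw(G) ≤ 3. For the lower bound: the 4 vertex sets {c,d}, {b,e}, {g}, {f} are disjoint, each induces a connected subgraph, and every pair is joined by at least one edge of G. Contracting each set to a single vertex therefore yields K_{4} as a minor, and since treewidth is minor-monotone, tw(G) ≥ tw(K_{4}) = 3. Hence tw(G) = 3 exactly.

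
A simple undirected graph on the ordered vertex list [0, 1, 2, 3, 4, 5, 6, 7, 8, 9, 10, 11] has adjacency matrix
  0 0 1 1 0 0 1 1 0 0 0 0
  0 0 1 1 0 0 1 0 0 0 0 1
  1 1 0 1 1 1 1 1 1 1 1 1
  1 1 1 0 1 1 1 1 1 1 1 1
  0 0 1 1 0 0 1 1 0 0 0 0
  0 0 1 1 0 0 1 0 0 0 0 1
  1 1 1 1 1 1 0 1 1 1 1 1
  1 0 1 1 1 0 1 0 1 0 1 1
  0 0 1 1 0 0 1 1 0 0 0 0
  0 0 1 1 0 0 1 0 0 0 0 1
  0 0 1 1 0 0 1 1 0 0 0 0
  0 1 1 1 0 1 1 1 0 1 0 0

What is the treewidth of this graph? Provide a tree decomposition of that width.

Treewidth 4.
One such decomposition:
Bags: B1 = {2, 3, 6, 7, 11}  B2 = {2, 3, 5, 6, 11}  B3 = {0, 2, 3, 6, 7}  B4 = {2, 3, 6, 9, 11}  B5 = {2, 3, 6, 7, 8}  B6 = {2, 3, 6, 7, 10}  B7 = {2, 3, 4, 6, 7}  B8 = {1, 2, 3, 6, 11}
Tree: B1–B2, B1–B3, B1–B4, B1–B5, B1–B6, B3–B7, B1–B8

The largest bag has 5 vertices, giving width 4; this decomposition certifies tw(G) ≤ 4. Conversely, {1, 2, 3, 6, 11} is a clique of size 5, and the vertices of any clique must share a bag in every tree decomposition; so some bag has ≥ 5 vertices and tw(G) ≥ 4. The upper and lower bounds meet at 4, so that is the treewidth.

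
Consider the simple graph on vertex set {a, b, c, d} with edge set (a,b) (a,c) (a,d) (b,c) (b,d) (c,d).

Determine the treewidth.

A width-3 tree decomposition is:
Bags: B1 = {a, b, c, d}
Tree: (single bag)
With just one bag of size 4, the width is 4 − 1 = 3, so tw(G) ≤ 3. Conversely, {a, b, c, d} is a clique of size 4, and the vertices of any clique must share a bag in every tree decomposition; so some bag has ≥ 4 vertices and tw(G) ≥ 3. Combining the bounds, tw(G) = 3.

3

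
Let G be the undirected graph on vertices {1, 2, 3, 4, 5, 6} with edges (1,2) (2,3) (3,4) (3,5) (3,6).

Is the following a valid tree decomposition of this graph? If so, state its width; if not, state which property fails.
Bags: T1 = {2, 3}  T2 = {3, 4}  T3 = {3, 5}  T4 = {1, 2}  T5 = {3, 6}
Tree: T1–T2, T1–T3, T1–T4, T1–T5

Checking the three conditions: (i) the bags cover all of {1, 2, 3, 4, 5, 6}; (ii) for each edge, some bag contains both endpoints; (iii) the bags containing any fixed vertex form a subtree. All hold, so the decomposition is valid with width 2 − 1 = 1.

Yes; width 1.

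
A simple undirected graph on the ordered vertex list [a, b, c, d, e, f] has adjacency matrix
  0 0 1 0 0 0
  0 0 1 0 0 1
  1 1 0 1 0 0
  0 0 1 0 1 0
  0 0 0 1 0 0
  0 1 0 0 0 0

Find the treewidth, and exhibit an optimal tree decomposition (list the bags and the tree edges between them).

Treewidth 1.
One such decomposition:
Bags: B1 = {c, d}  B2 = {b, c}  B3 = {b, f}  B4 = {a, c}  B5 = {d, e}
Tree: B1–B2, B2–B3, B1–B4, B1–B5

Each bag holds 2 vertices, so the decomposition has width 1, which upper-bounds the treewidth. G has an edge, so its treewidth is at least 1. Hence tw(G) = 1 exactly.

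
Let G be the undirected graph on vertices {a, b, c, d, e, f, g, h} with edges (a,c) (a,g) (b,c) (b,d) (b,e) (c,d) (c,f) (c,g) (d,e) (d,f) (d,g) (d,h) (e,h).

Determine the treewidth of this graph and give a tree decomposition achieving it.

Treewidth 2.
One such decomposition:
Bags: B1 = {c, d, g}  B2 = {b, c, d}  B3 = {b, d, e}  B4 = {c, d, f}  B5 = {d, e, h}  B6 = {a, c, g}
Tree: B1–B2, B2–B3, B1–B4, B3–B5, B1–B6

Each bag holds 3 vertices, so the decomposition has width 2, which upper-bounds the treewidth. For the lower bound, the 3 vertices {d, e, h} are pairwise adjacent, and any tree decomposition puts a clique entirely inside one bag — forcing width ≥ 2. Therefore the treewidth is 2.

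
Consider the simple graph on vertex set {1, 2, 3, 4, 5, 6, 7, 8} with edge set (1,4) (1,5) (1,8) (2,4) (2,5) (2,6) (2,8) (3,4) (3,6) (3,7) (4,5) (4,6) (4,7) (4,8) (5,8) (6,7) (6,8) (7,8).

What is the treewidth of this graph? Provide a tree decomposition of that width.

Treewidth 3.
Bags: B1 = {4, 6, 7, 8}  B2 = {3, 4, 6, 7}  B3 = {2, 4, 6, 8}  B4 = {2, 4, 5, 8}  B5 = {1, 4, 5, 8}
Tree: B1–B2, B1–B3, B3–B4, B4–B5

Every bag has size at most 4, so the width is 4 − 1 = 3 and tw(G) ≤ 3. Conversely, {1, 4, 5, 8} is a clique of size 4, and the vertices of any clique must share a bag in every tree decomposition; so some bag has ≥ 4 vertices and tw(G) ≥ 3. Hence tw(G) = 3 exactly.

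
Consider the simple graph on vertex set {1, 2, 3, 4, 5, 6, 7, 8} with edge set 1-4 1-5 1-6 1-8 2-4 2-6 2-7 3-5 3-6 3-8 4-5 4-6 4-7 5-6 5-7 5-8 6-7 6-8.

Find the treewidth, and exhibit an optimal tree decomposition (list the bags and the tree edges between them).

Treewidth 3.
One such decomposition:
Bags: B1 = {1, 4, 5, 6}  B2 = {4, 5, 6, 7}  B3 = {2, 4, 6, 7}  B4 = {1, 5, 6, 8}  B5 = {3, 5, 6, 8}
Tree: B1–B2, B2–B3, B1–B4, B4–B5

The largest bag has 4 vertices, giving width 3; this decomposition certifies tw(G) ≤ 3. Conversely, {2, 4, 6, 7} is a clique of size 4, and the vertices of any clique must share a bag in every tree decomposition; so some bag has ≥ 4 vertices and tw(G) ≥ 3. The upper and lower bounds meet at 3, so that is the treewidth.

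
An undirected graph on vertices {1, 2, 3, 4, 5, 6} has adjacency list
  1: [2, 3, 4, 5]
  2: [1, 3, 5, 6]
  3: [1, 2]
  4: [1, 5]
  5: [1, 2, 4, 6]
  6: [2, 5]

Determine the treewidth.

A width-2 tree decomposition is:
Bags: B1 = {1, 2, 3}  B2 = {1, 2, 5}  B3 = {2, 5, 6}  B4 = {1, 4, 5}
Tree: B1–B2, B2–B3, B2–B4
Each bag holds 3 vertices, so the decomposition has width 2, which upper-bounds the treewidth. On the other hand G contains the 3-clique {1, 2, 3}. A clique must lie in a single bag of any decomposition, so no decomposition can have width below 2. Hence tw(G) = 2 exactly.

2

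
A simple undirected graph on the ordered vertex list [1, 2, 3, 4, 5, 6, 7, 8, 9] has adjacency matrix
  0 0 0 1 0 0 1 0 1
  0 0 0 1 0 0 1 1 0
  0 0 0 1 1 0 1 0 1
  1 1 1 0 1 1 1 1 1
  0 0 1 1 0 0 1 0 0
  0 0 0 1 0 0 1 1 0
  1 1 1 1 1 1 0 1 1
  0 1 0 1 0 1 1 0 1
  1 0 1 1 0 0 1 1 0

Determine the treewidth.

A width-3 tree decomposition is:
Bags: B1 = {2, 4, 7, 8}  B2 = {4, 7, 8, 9}  B3 = {3, 4, 7, 9}  B4 = {1, 4, 7, 9}  B5 = {4, 6, 7, 8}  B6 = {3, 4, 5, 7}
Tree: B1–B2, B2–B3, B2–B4, B1–B5, B3–B6
Each bag holds 4 vertices, so the decomposition has width 3, which upper-bounds the treewidth. On the other hand G contains the 4-clique {4, 7, 8, 9}. A clique must lie in a single bag of any decomposition, so no decomposition can have width below 3. Combining the bounds, tw(G) = 3.

3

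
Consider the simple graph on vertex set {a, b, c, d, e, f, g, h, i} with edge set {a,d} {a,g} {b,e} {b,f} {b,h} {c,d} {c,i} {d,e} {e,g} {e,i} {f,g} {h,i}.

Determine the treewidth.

A width-3 tree decomposition is:
Bags: B1 = {b, f, g, h}  B2 = {b, e, g, h}  B3 = {e, g, h, i}  B4 = {a, e, g, i}  B5 = {a, d, e, i}  B6 = {a, c, d, i}
Tree: B1–B2, B2–B3, B3–B4, B4–B5, B5–B6
Every bag has size at most 4, so the width is 4 − 1 = 3 and tw(G) ≤ 3. For the lower bound: the 4 vertex sets {b,f,h}, {g}, {e}, {a,c,d,i} are disjoint, each induces a connected subgraph, and every pair is joined by at least one edge of G. Contracting each set to a single vertex therefore yields K_{4} as a minor, and since treewidth is minor-monotone, tw(G) ≥ tw(K_{4}) = 3. Combining the bounds, tw(G) = 3.

3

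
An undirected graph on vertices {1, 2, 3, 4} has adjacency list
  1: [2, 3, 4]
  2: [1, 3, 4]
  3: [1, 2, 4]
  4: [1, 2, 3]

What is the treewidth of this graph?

A width-3 tree decomposition is:
Bags: B1 = {1, 2, 3, 4}
Tree: (single bag)
With just one bag of size 4, the width is 4 − 1 = 3, so tw(G) ≤ 3. On the other hand G contains the 4-clique {1, 2, 3, 4}. A clique must lie in a single bag of any decomposition, so no decomposition can have width below 3. Combining the bounds, tw(G) = 3.

3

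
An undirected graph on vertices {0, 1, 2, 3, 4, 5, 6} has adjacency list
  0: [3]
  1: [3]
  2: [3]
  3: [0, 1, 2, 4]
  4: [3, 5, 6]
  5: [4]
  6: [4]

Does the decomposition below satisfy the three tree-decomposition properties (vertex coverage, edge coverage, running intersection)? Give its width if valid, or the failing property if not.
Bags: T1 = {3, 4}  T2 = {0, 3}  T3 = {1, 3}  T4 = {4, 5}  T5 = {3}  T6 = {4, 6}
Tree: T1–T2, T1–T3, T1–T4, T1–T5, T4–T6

No — vertex 2 appears in no bag.

A tree decomposition must satisfy three properties: every vertex lies in some bag; for every edge, both endpoints lie together in some bag; and for every vertex, the bags containing it form a connected subtree. Here vertex 2 appears in no bag, so the decomposition is invalid.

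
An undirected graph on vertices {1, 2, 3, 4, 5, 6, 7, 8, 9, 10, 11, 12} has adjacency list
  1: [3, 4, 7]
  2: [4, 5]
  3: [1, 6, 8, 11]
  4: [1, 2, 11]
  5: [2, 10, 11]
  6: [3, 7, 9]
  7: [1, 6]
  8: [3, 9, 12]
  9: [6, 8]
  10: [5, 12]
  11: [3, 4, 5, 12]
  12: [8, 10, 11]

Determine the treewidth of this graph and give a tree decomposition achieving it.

The largest bag has 4 vertices, giving width 3; this decomposition certifies tw(G) ≤ 3. For the lower bound: the 4 vertex sets {2,5,10}, {12}, {11}, {1,3,4,8} are disjoint, each induces a connected subgraph, and every pair is joined by at least one edge of G. Contracting each set to a single vertex therefore yields K_{4} as a minor, and since treewidth is minor-monotone, tw(G) ≥ tw(K_{4}) = 3. Combining the bounds, tw(G) = 3.

Treewidth 3.
One optimal decomposition is:
Bags: B1 = {2, 5, 10, 12}  B2 = {2, 5, 11, 12}  B3 = {2, 4, 11, 12}  B4 = {4, 8, 11, 12}  B5 = {3, 4, 8, 11}  B6 = {1, 3, 4, 8}  B7 = {1, 3, 8, 9}  B8 = {1, 3, 6, 9}  B9 = {1, 6, 7, 9}
Tree: B1–B2, B2–B3, B3–B4, B4–B5, B5–B6, B6–B7, B7–B8, B8–B9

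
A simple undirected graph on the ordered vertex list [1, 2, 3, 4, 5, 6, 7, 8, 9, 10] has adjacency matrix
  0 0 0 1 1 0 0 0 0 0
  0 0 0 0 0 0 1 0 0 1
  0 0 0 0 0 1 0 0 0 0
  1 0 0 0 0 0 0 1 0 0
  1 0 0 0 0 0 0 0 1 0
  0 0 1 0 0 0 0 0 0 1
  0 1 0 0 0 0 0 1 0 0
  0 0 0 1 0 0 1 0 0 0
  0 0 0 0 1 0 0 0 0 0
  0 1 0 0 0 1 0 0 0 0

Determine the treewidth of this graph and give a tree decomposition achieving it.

Treewidth 1.
One such decomposition:
Bags: B1 = {5, 9}  B2 = {1, 5}  B3 = {1, 4}  B4 = {4, 8}  B5 = {7, 8}  B6 = {2, 7}  B7 = {2, 10}  B8 = {6, 10}  B9 = {3, 6}
Tree: B1–B2, B2–B3, B3–B4, B4–B5, B5–B6, B6–B7, B7–B8, B8–B9

Each bag holds 2 vertices, so the decomposition has width 1, which upper-bounds the treewidth. G has an edge, so its treewidth is at least 1. The upper and lower bounds meet at 1, so that is the treewidth.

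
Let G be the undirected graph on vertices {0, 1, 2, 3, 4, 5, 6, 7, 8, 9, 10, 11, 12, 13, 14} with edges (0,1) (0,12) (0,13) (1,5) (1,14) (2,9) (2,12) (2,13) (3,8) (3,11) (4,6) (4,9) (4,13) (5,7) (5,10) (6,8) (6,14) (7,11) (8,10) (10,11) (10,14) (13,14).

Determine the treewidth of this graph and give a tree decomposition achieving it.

Every bag has size at most 4, so the width is 4 − 1 = 3 and tw(G) ≤ 3. For the lower bound: the 4 vertex sets {3,7,11}, {5}, {10}, {1,6,8,14} are disjoint, each induces a connected subgraph, and every pair is joined by at least one edge of G. Contracting each set to a single vertex therefore yields K_{4} as a minor, and since treewidth is minor-monotone, tw(G) ≥ tw(K_{4}) = 3. The upper and lower bounds meet at 3, so that is the treewidth.

Treewidth 3.
One optimal decomposition is:
Bags: B1 = {3, 5, 7, 11}  B2 = {3, 5, 10, 11}  B3 = {3, 5, 8, 10}  B4 = {1, 5, 8, 10}  B5 = {1, 8, 10, 14}  B6 = {1, 6, 8, 14}  B7 = {0, 1, 6, 14}  B8 = {0, 6, 13, 14}  B9 = {0, 4, 6, 13}  B10 = {0, 4, 12, 13}  B11 = {2, 4, 12, 13}  B12 = {2, 4, 9, 12}
Tree: B1–B2, B2–B3, B3–B4, B4–B5, B5–B6, B6–B7, B7–B8, B8–B9, B9–B10, B10–B11, B11–B12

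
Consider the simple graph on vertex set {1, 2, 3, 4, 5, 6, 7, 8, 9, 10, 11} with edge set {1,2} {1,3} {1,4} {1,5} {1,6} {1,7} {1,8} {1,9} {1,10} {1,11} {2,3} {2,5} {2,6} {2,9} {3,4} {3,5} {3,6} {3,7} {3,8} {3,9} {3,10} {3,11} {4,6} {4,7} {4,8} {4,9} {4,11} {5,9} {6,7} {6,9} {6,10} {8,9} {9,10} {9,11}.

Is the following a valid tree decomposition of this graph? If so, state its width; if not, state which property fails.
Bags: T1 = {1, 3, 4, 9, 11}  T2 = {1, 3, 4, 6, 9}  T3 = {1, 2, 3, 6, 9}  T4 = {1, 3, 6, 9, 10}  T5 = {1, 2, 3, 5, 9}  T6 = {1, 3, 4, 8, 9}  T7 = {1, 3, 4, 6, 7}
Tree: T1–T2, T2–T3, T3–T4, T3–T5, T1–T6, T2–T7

Yes; width 4.

Checking the three conditions: (i) the bags cover all of {1, 2, 3, 4, 5, 6, 7, 8, 9, 10, 11}; (ii) for each edge, some bag contains both endpoints; (iii) the bags containing any fixed vertex form a subtree. All hold, so the decomposition is valid with width 5 − 1 = 4.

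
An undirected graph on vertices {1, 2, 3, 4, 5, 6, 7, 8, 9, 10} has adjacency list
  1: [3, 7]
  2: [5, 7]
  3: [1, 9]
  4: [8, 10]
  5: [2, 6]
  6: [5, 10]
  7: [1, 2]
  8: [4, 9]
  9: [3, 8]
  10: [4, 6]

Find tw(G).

2

A width-2 tree decomposition is:
Bags: B1 = {4, 8, 9}  B2 = {3, 4, 9}  B3 = {1, 3, 4}  B4 = {1, 4, 7}  B5 = {2, 4, 7}  B6 = {2, 4, 5}  B7 = {4, 5, 6}  B8 = {4, 6, 10}
Tree: B1–B2, B2–B3, B3–B4, B4–B5, B5–B6, B6–B7, B7–B8
Each bag holds 3 vertices, so the decomposition has width 2, which upper-bounds the treewidth. For the lower bound, G contains the cycle 4–8–9–3–1–7–2–5–6–10–4, so G is not a forest; only forests have treewidth ≤ 1, hence tw(G) ≥ 2. Therefore the treewidth is 2.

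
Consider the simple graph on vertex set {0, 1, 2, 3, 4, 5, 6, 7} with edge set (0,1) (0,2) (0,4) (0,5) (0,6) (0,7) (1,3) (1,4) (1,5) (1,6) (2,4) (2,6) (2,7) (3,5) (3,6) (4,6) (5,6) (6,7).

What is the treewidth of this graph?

3

A width-3 tree decomposition is:
Bags: B1 = {0, 2, 4, 6}  B2 = {0, 1, 4, 6}  B3 = {0, 2, 6, 7}  B4 = {0, 1, 5, 6}  B5 = {1, 3, 5, 6}
Tree: B1–B2, B1–B3, B2–B4, B4–B5
The largest bag has 4 vertices, giving width 3; this decomposition certifies tw(G) ≤ 3. On the other hand G contains the 4-clique {0, 1, 4, 6}. A clique must lie in a single bag of any decomposition, so no decomposition can have width below 3. Combining the bounds, tw(G) = 3.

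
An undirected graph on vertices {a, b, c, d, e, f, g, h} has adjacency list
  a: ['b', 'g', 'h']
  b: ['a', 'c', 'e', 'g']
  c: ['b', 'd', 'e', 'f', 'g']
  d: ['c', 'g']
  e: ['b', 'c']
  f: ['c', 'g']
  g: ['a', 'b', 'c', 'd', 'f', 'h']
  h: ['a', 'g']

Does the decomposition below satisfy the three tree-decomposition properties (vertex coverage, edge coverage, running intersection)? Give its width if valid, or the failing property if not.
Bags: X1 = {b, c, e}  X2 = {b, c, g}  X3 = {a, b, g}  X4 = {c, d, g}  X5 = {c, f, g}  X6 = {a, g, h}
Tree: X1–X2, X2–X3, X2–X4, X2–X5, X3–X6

Checking the three conditions: (i) the bags cover all of {a, b, c, d, e, f, g, h}; (ii) for each edge, some bag contains both endpoints; (iii) the bags containing any fixed vertex form a subtree. All hold, so the decomposition is valid with width 3 − 1 = 2.

Yes; width 2.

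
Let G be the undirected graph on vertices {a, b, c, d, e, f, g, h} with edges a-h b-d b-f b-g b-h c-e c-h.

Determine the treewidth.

1

A width-1 tree decomposition is:
Bags: B1 = {c, h}  B2 = {a, h}  B3 = {b, h}  B4 = {b, g}  B5 = {b, d}  B6 = {b, f}  B7 = {c, e}
Tree: B1–B2, B1–B3, B3–B4, B4–B5, B5–B6, B1–B7
Every bag has size at most 2, so the width is 2 − 1 = 1 and tw(G) ≤ 1. Since G has at least one edge (e.g. c–h), it is not an edgeless graph, so tw(G) ≥ 1. Therefore the treewidth is 1.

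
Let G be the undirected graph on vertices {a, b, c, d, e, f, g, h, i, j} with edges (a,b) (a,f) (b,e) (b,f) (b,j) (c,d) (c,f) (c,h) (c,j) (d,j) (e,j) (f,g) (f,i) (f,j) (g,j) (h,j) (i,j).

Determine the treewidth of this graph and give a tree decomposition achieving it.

Treewidth 2.
One optimal decomposition is:
Bags: B1 = {c, d, j}  B2 = {c, f, j}  B3 = {b, f, j}  B4 = {a, b, f}  B5 = {f, i, j}  B6 = {b, e, j}  B7 = {c, h, j}  B8 = {f, g, j}
Tree: B1–B2, B2–B3, B3–B4, B2–B5, B3–B6, B2–B7, B2–B8

Each bag holds 3 vertices, so the decomposition has width 2, which upper-bounds the treewidth. For the lower bound, the 3 vertices {c, d, j} are pairwise adjacent, and any tree decomposition puts a clique entirely inside one bag — forcing width ≥ 2. Therefore the treewidth is 2.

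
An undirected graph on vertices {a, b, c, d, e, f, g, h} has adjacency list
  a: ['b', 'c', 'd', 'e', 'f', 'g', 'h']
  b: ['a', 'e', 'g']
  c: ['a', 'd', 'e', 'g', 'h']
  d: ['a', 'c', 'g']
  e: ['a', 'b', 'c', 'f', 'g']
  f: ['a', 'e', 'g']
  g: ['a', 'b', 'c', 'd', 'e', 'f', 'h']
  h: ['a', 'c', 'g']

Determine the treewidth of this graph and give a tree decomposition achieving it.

Treewidth 3.
Bags: B1 = {a, b, e, g}  B2 = {a, c, e, g}  B3 = {a, c, g, h}  B4 = {a, e, f, g}  B5 = {a, c, d, g}
Tree: B1–B2, B2–B3, B2–B4, B2–B5

The largest bag has 4 vertices, giving width 3; this decomposition certifies tw(G) ≤ 3. For the lower bound, the 4 vertices {a, c, d, g} are pairwise adjacent, and any tree decomposition puts a clique entirely inside one bag — forcing width ≥ 3. Hence tw(G) = 3 exactly.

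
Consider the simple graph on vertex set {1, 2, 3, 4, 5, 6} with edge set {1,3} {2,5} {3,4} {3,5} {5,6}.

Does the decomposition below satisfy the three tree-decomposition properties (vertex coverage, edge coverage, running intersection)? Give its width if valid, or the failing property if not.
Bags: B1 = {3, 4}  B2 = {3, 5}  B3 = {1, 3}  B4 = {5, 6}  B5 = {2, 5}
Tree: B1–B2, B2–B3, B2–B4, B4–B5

Yes; width 1.

Checking the three conditions: (i) the bags cover all of {1, 2, 3, 4, 5, 6}; (ii) for each edge, some bag contains both endpoints; (iii) the bags containing any fixed vertex form a subtree. All hold, so the decomposition is valid with width 2 − 1 = 1.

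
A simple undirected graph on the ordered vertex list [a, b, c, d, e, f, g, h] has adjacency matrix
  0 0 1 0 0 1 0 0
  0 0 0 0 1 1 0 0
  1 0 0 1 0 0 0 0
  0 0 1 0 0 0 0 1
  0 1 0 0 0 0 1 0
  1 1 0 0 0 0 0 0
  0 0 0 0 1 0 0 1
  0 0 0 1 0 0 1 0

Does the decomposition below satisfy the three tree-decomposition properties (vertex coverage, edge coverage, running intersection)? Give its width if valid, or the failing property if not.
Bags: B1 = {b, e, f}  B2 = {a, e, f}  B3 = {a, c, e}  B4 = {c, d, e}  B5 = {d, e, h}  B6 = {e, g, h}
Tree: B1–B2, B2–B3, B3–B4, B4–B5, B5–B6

Checking the three conditions: (i) the bags cover all of {a, b, c, d, e, f, g, h}; (ii) for each edge, some bag contains both endpoints; (iii) the bags containing any fixed vertex form a subtree. All hold, so the decomposition is valid with width 3 − 1 = 2.

Yes; width 2.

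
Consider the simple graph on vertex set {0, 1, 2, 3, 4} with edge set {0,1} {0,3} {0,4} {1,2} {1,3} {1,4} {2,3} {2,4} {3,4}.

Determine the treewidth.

A width-3 tree decomposition is:
Bags: B1 = {0, 1, 3, 4}  B2 = {1, 2, 3, 4}
Tree: B1–B2
The largest bag has 4 vertices, giving width 3; this decomposition certifies tw(G) ≤ 3. Conversely, {0, 1, 3, 4} is a clique of size 4, and the vertices of any clique must share a bag in every tree decomposition; so some bag has ≥ 4 vertices and tw(G) ≥ 3. Therefore the treewidth is 3.

3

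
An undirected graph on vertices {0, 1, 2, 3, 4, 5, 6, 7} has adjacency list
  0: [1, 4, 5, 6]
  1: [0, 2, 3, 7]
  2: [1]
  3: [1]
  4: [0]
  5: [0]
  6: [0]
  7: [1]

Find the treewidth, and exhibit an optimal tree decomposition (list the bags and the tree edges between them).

Treewidth 1.
Bags: B1 = {0, 1}  B2 = {1, 3}  B3 = {0, 4}  B4 = {0, 6}  B5 = {1, 2}  B6 = {1, 7}  B7 = {0, 5}
Tree: B1–B2, B1–B3, B3–B4, B1–B5, B1–B6, B4–B7

The largest bag has 2 vertices, giving width 1; this decomposition certifies tw(G) ≤ 1. Since G has at least one edge (e.g. 0–1), it is not an edgeless graph, so tw(G) ≥ 1. Hence tw(G) = 1 exactly.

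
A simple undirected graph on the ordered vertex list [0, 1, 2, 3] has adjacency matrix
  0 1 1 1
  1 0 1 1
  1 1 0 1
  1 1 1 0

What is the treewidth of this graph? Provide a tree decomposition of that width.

With just one bag of size 4, the width is 4 − 1 = 3, so tw(G) ≤ 3. On the other hand G contains the 4-clique {0, 1, 2, 3}. A clique must lie in a single bag of any decomposition, so no decomposition can have width below 3. Therefore the treewidth is 3.

Treewidth 3.
Bags: B1 = {0, 1, 2, 3}
Tree: (single bag)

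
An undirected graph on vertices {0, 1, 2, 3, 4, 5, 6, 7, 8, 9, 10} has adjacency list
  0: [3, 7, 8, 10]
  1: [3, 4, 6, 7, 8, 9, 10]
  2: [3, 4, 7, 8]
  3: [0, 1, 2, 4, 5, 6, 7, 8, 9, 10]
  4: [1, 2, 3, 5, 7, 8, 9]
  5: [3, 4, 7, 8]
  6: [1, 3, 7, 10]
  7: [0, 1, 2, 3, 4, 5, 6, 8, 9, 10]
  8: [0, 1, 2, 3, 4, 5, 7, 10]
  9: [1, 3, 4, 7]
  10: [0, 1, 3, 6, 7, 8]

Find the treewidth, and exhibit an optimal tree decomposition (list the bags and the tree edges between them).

Treewidth 4.
Bags: B1 = {1, 3, 7, 8, 10}  B2 = {1, 3, 6, 7, 10}  B3 = {1, 3, 4, 7, 8}  B4 = {2, 3, 4, 7, 8}  B5 = {3, 4, 5, 7, 8}  B6 = {0, 3, 7, 8, 10}  B7 = {1, 3, 4, 7, 9}
Tree: B1–B2, B1–B3, B3–B4, B3–B5, B1–B6, B3–B7

Every bag has size at most 5, so the width is 5 − 1 = 4 and tw(G) ≤ 4. For the lower bound, the 5 vertices {0, 3, 7, 8, 10} are pairwise adjacent, and any tree decomposition puts a clique entirely inside one bag — forcing width ≥ 4. Hence tw(G) = 4 exactly.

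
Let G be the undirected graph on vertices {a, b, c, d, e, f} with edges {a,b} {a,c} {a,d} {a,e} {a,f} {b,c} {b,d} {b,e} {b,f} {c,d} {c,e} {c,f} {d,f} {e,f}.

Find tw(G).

4

A width-4 tree decomposition is:
Bags: B1 = {a, b, c, e, f}  B2 = {a, b, c, d, f}
Tree: B1–B2
Every bag has size at most 5, so the width is 5 − 1 = 4 and tw(G) ≤ 4. For the lower bound, the 5 vertices {a, b, c, d, f} are pairwise adjacent, and any tree decomposition puts a clique entirely inside one bag — forcing width ≥ 4. Combining the bounds, tw(G) = 4.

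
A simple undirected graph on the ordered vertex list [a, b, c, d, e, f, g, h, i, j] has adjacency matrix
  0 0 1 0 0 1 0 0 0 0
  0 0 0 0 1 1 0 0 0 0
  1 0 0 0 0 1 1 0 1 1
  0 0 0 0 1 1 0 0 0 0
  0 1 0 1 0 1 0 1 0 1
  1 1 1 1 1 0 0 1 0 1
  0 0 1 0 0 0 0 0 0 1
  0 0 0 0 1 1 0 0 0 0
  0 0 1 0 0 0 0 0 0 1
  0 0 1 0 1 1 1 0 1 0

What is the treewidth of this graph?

2

A width-2 tree decomposition is:
Bags: B1 = {c, f, j}  B2 = {c, g, j}  B3 = {c, i, j}  B4 = {e, f, j}  B5 = {d, e, f}  B6 = {b, e, f}  B7 = {a, c, f}  B8 = {e, f, h}
Tree: B1–B2, B1–B3, B1–B4, B4–B5, B5–B6, B1–B7, B5–B8
Every bag has size at most 3, so the width is 3 − 1 = 2 and tw(G) ≤ 2. On the other hand G contains the 3-clique {c, g, j}. A clique must lie in a single bag of any decomposition, so no decomposition can have width below 2. The upper and lower bounds meet at 2, so that is the treewidth.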